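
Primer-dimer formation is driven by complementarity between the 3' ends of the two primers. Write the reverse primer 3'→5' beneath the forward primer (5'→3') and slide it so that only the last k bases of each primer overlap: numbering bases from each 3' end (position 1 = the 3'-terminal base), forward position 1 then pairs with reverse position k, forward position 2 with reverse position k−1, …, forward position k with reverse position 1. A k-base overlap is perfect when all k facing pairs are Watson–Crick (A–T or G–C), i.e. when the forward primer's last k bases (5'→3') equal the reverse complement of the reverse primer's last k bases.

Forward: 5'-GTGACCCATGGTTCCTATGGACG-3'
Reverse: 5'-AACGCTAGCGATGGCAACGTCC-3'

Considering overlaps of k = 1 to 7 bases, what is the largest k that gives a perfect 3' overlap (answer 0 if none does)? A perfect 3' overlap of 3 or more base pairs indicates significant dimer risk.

Longest perfect overlap: 5 complementary base pairs; significant dimer risk (threshold 3).

Last 7 bases (5'→3') — forward …ATGGACG, reverse …AACGTCC.
Reverse complement of the reverse primer's last 7 bases: GGACGTT; its first k bases are the reverse complement of the reverse primer's last k bases, so a perfect k-base overlap needs the forward primer's last k bases to equal them.
Comparing (forward last k vs required): k=1: G vs G ✓; k=2: CG vs GG ✗; k=3: ACG vs GGA ✗; k=4: GACG vs GGAC ✗; k=5: GGACG vs GGACG ✓; k=6: TGGACG vs GGACGT ✗; k=7: ATGGACG vs GGACGTT ✗.
Perfect overlaps at k = 1, 5; the largest is 5.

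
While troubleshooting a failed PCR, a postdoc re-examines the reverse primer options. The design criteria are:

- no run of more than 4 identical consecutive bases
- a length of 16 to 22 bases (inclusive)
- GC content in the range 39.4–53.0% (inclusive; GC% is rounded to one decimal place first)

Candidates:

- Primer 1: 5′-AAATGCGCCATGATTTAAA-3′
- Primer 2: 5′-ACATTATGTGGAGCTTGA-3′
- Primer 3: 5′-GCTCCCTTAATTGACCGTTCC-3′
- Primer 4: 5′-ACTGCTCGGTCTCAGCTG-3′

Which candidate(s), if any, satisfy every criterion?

Primer 3 only.

Primer 1 (19 nt, A=8 T=5 G=3 C=3): longest run = 3 ✓; length 19 ✓; GC 6/19 = 31.6%, outside 39.4–53.0% ✗ — fails.
Primer 2 (18 nt, A=5 T=6 G=5 C=2): longest run = 2 ✓; length 18 ✓; GC 7/18 = 38.9%, outside 39.4–53.0% ✗ — fails.
Primer 3 (21 nt, A=3 T=7 G=3 C=8): longest run = 3 ✓; length 21 ✓; GC 11/21 = 52.4% ✓ — passes.
Primer 4 (18 nt, A=2 T=5 G=5 C=6): longest run = 2 ✓; length 18 ✓; GC 11/18 = 61.1%, outside 39.4–53.0% ✗ — fails.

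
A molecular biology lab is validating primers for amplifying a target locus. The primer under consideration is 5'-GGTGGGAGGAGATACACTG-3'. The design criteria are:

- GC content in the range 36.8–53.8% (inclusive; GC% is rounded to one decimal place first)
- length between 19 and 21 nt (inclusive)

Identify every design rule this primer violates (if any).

Base counts: A=5, T=3, G=9, C=2 (length 19).
GC content: GC 11/19 = 57.9%, outside 36.8–53.8% ✗
length: length 19 ✓

Fails: GC content.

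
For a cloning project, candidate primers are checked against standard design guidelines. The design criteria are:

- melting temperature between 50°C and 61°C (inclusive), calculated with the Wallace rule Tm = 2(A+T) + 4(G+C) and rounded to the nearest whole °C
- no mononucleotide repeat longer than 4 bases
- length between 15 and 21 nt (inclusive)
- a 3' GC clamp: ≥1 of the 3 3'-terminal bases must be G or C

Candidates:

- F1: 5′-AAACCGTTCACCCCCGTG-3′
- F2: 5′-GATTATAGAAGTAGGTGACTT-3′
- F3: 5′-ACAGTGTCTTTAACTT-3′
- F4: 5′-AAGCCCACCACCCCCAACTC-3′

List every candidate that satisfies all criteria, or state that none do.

F2 only.

F1 (18 nt, A=4 T=3 G=3 C=8): Tm = 2·7 + 4·11 = 58°C ✓; longest run = 5, exceeds 4 ✗; length 18 ✓; 3' end GTG has 2 G/C ✓ — fails.
F2 (21 nt, A=7 T=7 G=6 C=1): Tm = 2·14 + 4·7 = 56°C ✓; longest run = 2 ✓; length 21 ✓; 3' end CTT has 1 G/C ✓ — passes.
F3 (16 nt, A=4 T=7 G=2 C=3): Tm = 2·11 + 4·5 = 42°C, outside 50–61°C ✗; longest run = 3 ✓; length 16 ✓; 3' end CTT has 1 G/C ✓ — fails.
F4 (20 nt, A=6 T=1 G=1 C=12): Tm = 2·7 + 4·13 = 66°C, outside 50–61°C ✗; longest run = 5, exceeds 4 ✗; length 20 ✓; 3' end CTC has 2 G/C ✓ — fails.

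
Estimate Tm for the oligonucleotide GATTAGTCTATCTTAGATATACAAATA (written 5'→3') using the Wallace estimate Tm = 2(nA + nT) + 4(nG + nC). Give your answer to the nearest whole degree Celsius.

66°C

Base counts: A=11, T=10, G=3, C=3 (length 27).
Tm = 2·(11+10) + 4·(3+3) = 2·21 + 4·6 = 42 + 24 = 66°C.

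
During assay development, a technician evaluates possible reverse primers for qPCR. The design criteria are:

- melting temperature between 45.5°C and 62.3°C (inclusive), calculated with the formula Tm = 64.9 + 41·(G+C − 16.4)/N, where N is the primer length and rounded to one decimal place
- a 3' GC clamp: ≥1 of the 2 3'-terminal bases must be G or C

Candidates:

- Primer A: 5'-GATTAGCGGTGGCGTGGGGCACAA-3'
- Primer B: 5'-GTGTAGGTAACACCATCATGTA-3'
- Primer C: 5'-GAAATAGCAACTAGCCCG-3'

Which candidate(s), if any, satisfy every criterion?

Primer C only.

Primer A (24 nt, A=5 T=4 G=11 C=4): Tm = 64.9 + 41·(15 − 16.4)/24 = 62.5°C, outside 45.5–62.3°C ✗; 3' end AA has 0 G/C, need ≥1 ✗ — fails.
Primer B (22 nt, A=7 T=6 G=5 C=4): Tm = 64.9 + 41·(9 − 16.4)/22 = 51.1°C ✓; 3' end TA has 0 G/C, need ≥1 ✗ — fails.
Primer C (18 nt, A=7 T=2 G=4 C=5): Tm = 64.9 + 41·(9 − 16.4)/18 = 48.0°C ✓; 3' end CG has 2 G/C ✓ — passes.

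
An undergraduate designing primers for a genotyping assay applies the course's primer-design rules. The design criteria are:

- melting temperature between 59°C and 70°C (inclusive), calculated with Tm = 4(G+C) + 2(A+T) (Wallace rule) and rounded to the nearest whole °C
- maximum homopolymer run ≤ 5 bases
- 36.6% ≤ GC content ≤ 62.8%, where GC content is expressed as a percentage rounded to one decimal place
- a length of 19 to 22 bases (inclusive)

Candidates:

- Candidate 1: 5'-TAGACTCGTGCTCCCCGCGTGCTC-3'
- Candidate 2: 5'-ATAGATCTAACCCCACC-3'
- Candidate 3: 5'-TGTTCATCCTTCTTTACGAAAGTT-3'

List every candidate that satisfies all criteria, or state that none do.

None of the candidates satisfy all criteria.

Candidate 1 (24 nt, A=2 T=6 G=6 C=10): Tm = 2·8 + 4·16 = 80°C, outside 59–70°C ✗; longest run = 4 ✓; GC 16/24 = 66.7%, outside 36.6–62.8% ✗; length 24, outside 19–22 ✗ — fails.
Candidate 2 (17 nt, A=6 T=3 G=1 C=7): Tm = 2·9 + 4·8 = 50°C, outside 59–70°C ✗; longest run = 4 ✓; GC 8/17 = 47.1% ✓; length 17, outside 19–22 ✗ — fails.
Candidate 3 (24 nt, A=5 T=11 G=3 C=5): Tm = 2·16 + 4·8 = 64°C ✓; longest run = 3 ✓; GC 8/24 = 33.3%, outside 36.6–62.8% ✗; length 24, outside 19–22 ✗ — fails.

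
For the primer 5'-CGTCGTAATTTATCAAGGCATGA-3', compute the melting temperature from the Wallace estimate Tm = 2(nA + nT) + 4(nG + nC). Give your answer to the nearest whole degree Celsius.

64°C

Base counts: A=7, T=7, G=5, C=4 (length 23).
Tm = 2·(7+7) + 4·(5+4) = 2·14 + 4·9 = 28 + 36 = 64°C.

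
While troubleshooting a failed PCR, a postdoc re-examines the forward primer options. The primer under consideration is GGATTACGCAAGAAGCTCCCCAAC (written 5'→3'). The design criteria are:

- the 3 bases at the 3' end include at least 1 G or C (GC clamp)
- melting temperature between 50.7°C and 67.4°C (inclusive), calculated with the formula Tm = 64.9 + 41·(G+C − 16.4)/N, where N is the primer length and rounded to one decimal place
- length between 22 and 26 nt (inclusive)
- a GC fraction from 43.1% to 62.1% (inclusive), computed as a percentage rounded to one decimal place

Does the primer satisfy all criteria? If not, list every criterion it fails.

Meets all criteria.

Base counts: A=8, T=3, G=5, C=8 (length 24).
GC clamp: 3' end AAC has 1 G/C ✓
Tm: Tm = 64.9 + 41·(13 − 16.4)/24 = 59.1°C ✓
length: length 24 ✓
GC content: GC 13/24 = 54.2% ✓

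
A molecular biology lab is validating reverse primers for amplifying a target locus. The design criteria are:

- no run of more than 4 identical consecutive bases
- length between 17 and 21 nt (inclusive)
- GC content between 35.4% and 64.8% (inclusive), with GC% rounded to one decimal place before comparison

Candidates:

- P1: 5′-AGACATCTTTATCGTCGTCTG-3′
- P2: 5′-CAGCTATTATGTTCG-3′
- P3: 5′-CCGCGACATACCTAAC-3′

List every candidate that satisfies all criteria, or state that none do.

P1 (21 nt, A=4 T=8 G=4 C=5): longest run = 3 ✓; length 21 ✓; GC 9/21 = 42.9% ✓ — passes.
P2 (15 nt, A=3 T=6 G=3 C=3): longest run = 2 ✓; length 15, outside 17–21 ✗; GC 6/15 = 40.0% ✓ — fails.
P3 (16 nt, A=5 T=2 G=2 C=7): longest run = 2 ✓; length 16, outside 17–21 ✗; GC 9/16 = 56.3% ✓ — fails.

P1 only.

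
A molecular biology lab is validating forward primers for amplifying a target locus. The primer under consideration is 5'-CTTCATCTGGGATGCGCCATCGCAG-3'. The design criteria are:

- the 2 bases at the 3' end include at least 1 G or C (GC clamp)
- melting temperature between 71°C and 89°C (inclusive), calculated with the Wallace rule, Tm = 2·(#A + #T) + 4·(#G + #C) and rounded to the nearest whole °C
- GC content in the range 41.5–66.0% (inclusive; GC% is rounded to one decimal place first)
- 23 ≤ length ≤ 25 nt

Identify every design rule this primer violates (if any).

Meets all criteria.

Base counts: A=4, T=6, G=7, C=8 (length 25).
GC clamp: 3' end AG has 1 G/C ✓
Tm: Tm = 2·10 + 4·15 = 80°C ✓
GC content: GC 15/25 = 60.0% ✓
length: length 25 ✓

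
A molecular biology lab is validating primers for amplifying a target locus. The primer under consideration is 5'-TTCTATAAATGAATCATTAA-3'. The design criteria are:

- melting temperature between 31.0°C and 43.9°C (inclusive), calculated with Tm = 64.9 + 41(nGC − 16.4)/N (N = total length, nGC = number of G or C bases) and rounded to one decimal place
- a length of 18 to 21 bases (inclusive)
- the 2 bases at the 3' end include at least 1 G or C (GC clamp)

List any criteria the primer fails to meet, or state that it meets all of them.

Base counts: A=9, T=8, G=1, C=2 (length 20).
Tm: Tm = 64.9 + 41·(3 − 16.4)/20 = 37.4°C ✓
length: length 20 ✓
GC clamp: 3' end AA has 0 G/C, need ≥1 ✗

Fails: GC clamp.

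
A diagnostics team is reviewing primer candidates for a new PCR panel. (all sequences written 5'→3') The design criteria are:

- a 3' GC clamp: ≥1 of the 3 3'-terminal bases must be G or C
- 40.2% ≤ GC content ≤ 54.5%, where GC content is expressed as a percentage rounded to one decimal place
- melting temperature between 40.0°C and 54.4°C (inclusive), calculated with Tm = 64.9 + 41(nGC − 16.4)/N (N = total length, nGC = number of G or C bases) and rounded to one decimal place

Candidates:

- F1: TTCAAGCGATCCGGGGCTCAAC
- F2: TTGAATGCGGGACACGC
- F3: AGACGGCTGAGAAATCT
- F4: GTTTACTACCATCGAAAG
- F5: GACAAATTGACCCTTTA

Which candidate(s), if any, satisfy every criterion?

F1 (22 nt, A=5 T=4 G=6 C=7): 3' end AAC has 1 G/C ✓; GC 13/22 = 59.1%, outside 40.2–54.5% ✗; Tm = 64.9 + 41·(13 − 16.4)/22 = 58.6°C, outside 40.0–54.4°C ✗ — fails.
F2 (17 nt, A=4 T=3 G=6 C=4): 3' end CGC has 3 G/C ✓; GC 10/17 = 58.8%, outside 40.2–54.5% ✗; Tm = 64.9 + 41·(10 − 16.4)/17 = 49.5°C ✓ — fails.
F3 (17 nt, A=6 T=3 G=5 C=3): 3' end TCT has 1 G/C ✓; GC 8/17 = 47.1% ✓; Tm = 64.9 + 41·(8 − 16.4)/17 = 44.6°C ✓ — passes.
F4 (18 nt, A=6 T=5 G=3 C=4): 3' end AAG has 1 G/C ✓; GC 7/18 = 38.9%, outside 40.2–54.5% ✗; Tm = 64.9 + 41·(7 − 16.4)/18 = 43.5°C ✓ — fails.
F5 (17 nt, A=6 T=5 G=2 C=4): 3' end TTA has 0 G/C, need ≥1 ✗; GC 6/17 = 35.3%, outside 40.2–54.5% ✗; Tm = 64.9 + 41·(6 − 16.4)/17 = 39.8°C, outside 40.0–54.4°C ✗ — fails.

F3 only.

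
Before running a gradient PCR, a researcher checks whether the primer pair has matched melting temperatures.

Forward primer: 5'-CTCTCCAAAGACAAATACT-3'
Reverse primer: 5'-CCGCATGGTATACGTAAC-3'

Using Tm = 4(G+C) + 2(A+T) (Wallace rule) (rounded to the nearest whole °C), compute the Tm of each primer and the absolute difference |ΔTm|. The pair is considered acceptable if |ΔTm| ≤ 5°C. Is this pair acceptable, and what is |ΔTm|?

|ΔTm| = 2°C; the pair is acceptable.

Forward: A=8 T=4 G=1 C=6 → Tm = 2·12 + 4·7 = 52°C.
Reverse: A=5 T=4 G=4 C=5 → Tm = 2·9 + 4·9 = 54°C.
|ΔTm| = |52 − 54| = 2°C, ≤ 5°C.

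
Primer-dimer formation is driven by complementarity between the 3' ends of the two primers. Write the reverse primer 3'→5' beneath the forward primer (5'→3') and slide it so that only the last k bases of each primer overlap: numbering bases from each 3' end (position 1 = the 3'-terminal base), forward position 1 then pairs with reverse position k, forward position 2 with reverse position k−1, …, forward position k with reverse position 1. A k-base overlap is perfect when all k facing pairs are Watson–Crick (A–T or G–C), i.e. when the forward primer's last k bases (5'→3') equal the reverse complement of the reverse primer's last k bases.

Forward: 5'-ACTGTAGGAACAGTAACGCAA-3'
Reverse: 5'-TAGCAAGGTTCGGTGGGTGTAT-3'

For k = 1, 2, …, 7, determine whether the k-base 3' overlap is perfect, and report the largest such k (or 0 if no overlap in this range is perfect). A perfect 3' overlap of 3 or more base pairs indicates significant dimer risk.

Longest perfect overlap: 1 complementary base pair; below the dimer-risk threshold (threshold 3).

Last 7 bases (5'→3') — forward …AACGCAA, reverse …GGTGTAT.
Reverse complement of the reverse primer's last 7 bases: ATACACC; its first k bases are the reverse complement of the reverse primer's last k bases, so a perfect k-base overlap needs the forward primer's last k bases to equal them.
Comparing (forward last k vs required): k=1: A vs A ✓; k=2: AA vs AT ✗; k=3: CAA vs ATA ✗; k=4: GCAA vs ATAC ✗; k=5: CGCAA vs ATACA ✗; k=6: ACGCAA vs ATACAC ✗; k=7: AACGCAA vs ATACACC ✗.
Only k = 1 is perfect, so the longest perfect 3' overlap is 1.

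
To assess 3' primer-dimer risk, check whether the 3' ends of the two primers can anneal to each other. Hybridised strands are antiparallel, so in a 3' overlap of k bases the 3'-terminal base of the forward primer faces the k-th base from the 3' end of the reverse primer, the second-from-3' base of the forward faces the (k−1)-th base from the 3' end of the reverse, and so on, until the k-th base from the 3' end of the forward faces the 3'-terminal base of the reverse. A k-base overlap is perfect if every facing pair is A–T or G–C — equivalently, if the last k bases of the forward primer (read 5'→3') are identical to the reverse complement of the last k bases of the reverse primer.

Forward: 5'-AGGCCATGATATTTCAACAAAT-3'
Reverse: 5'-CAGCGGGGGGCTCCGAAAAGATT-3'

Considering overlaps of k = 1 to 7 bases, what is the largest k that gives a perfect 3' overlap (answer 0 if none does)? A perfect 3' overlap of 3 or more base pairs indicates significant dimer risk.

Longest perfect overlap: 3 complementary base pairs; significant dimer risk (threshold 3).

Last 7 bases (5'→3') — forward …AACAAAT, reverse …AAAGATT.
Reverse complement of the reverse primer's last 7 bases: AATCTTT; its first k bases are the reverse complement of the reverse primer's last k bases, so a perfect k-base overlap needs the forward primer's last k bases to equal them.
Comparing (forward last k vs required): k=1: T vs A ✗; k=2: AT vs AA ✗; k=3: AAT vs AAT ✓; k=4: AAAT vs AATC ✗; k=5: CAAAT vs AATCT ✗; k=6: ACAAAT vs AATCTT ✗; k=7: AACAAAT vs AATCTTT ✗.
Only k = 3 is perfect, so the longest perfect 3' overlap is 3.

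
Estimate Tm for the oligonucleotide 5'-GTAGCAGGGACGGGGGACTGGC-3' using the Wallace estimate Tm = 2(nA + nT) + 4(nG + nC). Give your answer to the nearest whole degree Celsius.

76°C

Base counts: A=4, T=2, G=12, C=4 (length 22).
Tm = 2·(4+2) + 4·(12+4) = 2·6 + 4·16 = 12 + 64 = 76°C.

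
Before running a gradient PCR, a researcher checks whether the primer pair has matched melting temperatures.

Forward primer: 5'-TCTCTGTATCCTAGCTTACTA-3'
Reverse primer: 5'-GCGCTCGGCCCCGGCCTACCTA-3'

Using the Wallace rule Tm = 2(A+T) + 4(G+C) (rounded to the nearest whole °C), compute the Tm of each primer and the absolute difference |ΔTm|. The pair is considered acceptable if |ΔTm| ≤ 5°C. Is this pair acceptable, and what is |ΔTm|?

Forward: A=4 T=9 G=2 C=6 → Tm = 2·13 + 4·8 = 58°C.
Reverse: A=2 T=3 G=6 C=11 → Tm = 2·5 + 4·17 = 78°C.
|ΔTm| = |58 − 78| = 20°C, > 5°C.

|ΔTm| = 20°C; the pair is not acceptable.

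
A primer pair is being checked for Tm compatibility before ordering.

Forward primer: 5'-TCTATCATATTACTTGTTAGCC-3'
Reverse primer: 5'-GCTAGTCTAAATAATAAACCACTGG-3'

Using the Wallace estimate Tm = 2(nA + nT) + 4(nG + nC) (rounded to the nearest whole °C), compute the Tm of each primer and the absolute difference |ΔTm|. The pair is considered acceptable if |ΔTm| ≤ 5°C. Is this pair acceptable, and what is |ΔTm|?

Forward: A=5 T=10 G=2 C=5 → Tm = 2·15 + 4·7 = 58°C.
Reverse: A=10 T=6 G=4 C=5 → Tm = 2·16 + 4·9 = 68°C.
|ΔTm| = |58 − 68| = 10°C, > 5°C.

|ΔTm| = 10°C; the pair is not acceptable.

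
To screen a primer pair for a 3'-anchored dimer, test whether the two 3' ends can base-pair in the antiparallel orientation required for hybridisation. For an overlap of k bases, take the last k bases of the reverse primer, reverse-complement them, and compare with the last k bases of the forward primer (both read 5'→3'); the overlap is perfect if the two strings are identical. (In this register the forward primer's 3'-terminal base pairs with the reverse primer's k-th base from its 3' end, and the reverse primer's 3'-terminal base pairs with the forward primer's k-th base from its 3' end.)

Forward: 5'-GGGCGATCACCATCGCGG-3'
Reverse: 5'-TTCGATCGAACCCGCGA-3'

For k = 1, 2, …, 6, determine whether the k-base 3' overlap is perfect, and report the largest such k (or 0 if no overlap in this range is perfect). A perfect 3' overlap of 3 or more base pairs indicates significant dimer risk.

Longest perfect overlap: 6 complementary base pairs; significant dimer risk (threshold 3).

Last 6 bases (5'→3') — forward …TCGCGG, reverse …CCGCGA.
Reverse complement of the reverse primer's last 6 bases: TCGCGG; its first k bases are the reverse complement of the reverse primer's last k bases, so a perfect k-base overlap needs the forward primer's last k bases to equal them.
Comparing (forward last k vs required): k=1: G vs T ✗; k=2: GG vs TC ✗; k=3: CGG vs TCG ✗; k=4: GCGG vs TCGC ✗; k=5: CGCGG vs TCGCG ✗; k=6: TCGCGG vs TCGCGG ✓.
Only k = 6 is perfect, so the longest perfect 3' overlap is 6.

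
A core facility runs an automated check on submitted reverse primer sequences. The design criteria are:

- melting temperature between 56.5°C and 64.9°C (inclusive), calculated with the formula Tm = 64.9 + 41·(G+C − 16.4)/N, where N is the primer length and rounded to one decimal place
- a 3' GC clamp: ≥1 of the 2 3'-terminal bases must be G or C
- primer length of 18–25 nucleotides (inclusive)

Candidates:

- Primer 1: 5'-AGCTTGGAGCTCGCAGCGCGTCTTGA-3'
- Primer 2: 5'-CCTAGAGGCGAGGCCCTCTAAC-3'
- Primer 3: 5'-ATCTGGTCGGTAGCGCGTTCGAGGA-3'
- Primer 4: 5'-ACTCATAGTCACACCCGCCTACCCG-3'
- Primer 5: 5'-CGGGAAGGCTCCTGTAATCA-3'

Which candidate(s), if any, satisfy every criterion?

Primer 2, Primer 3 and Primer 4.

Primer 1 (26 nt, A=4 T=6 G=9 C=7): Tm = 64.9 + 41·(16 − 16.4)/26 = 64.3°C ✓; 3' end GA has 1 G/C ✓; length 26, outside 18–25 ✗ — fails.
Primer 2 (22 nt, A=5 T=3 G=6 C=8): Tm = 64.9 + 41·(14 − 16.4)/22 = 60.4°C ✓; 3' end AC has 1 G/C ✓; length 22 ✓ — passes.
Primer 3 (25 nt, A=4 T=6 G=10 C=5): Tm = 64.9 + 41·(15 − 16.4)/25 = 62.6°C ✓; 3' end GA has 1 G/C ✓; length 25 ✓ — passes.
Primer 4 (25 nt, A=6 T=4 G=3 C=12): Tm = 64.9 + 41·(15 − 16.4)/25 = 62.6°C ✓; 3' end CG has 2 G/C ✓; length 25 ✓ — passes.
Primer 5 (20 nt, A=5 T=4 G=6 C=5): Tm = 64.9 + 41·(11 − 16.4)/20 = 53.8°C, outside 56.5–64.9°C ✗; 3' end CA has 1 G/C ✓; length 20 ✓ — fails.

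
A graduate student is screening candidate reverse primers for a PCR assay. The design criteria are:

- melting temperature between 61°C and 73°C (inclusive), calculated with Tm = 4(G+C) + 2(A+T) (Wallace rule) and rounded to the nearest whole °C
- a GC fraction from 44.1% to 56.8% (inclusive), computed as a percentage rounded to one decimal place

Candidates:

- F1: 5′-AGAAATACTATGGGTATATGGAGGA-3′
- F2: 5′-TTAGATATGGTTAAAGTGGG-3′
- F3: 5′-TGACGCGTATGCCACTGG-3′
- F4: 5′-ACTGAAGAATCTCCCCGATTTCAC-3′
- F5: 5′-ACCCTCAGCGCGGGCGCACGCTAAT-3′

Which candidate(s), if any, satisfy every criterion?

F4 only.

F1 (25 nt, A=10 T=6 G=8 C=1): Tm = 2·16 + 4·9 = 68°C ✓; GC 9/25 = 36.0%, outside 44.1–56.8% ✗ — fails.
F2 (20 nt, A=6 T=7 G=7 C=0): Tm = 2·13 + 4·7 = 54°C, outside 61–73°C ✗; GC 7/20 = 35.0%, outside 44.1–56.8% ✗ — fails.
F3 (18 nt, A=3 T=4 G=6 C=5): Tm = 2·7 + 4·11 = 58°C, outside 61–73°C ✗; GC 11/18 = 61.1%, outside 44.1–56.8% ✗ — fails.
F4 (24 nt, A=7 T=6 G=3 C=8): Tm = 2·13 + 4·11 = 70°C ✓; GC 11/24 = 45.8% ✓ — passes.
F5 (25 nt, A=5 T=3 G=7 C=10): Tm = 2·8 + 4·17 = 84°C, outside 61–73°C ✗; GC 17/25 = 68.0%, outside 44.1–56.8% ✗ — fails.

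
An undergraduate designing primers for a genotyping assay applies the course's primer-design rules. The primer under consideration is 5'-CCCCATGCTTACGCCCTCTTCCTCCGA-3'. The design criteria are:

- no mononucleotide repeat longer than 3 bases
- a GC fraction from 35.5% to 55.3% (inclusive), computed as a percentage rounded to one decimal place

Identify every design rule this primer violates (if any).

Base counts: A=3, T=7, G=3, C=14 (length 27).
homopolymer run: longest run = 4, exceeds 3 ✗
GC content: GC 17/27 = 63.0%, outside 35.5–55.3% ✗

Fails: homopolymer run, GC content.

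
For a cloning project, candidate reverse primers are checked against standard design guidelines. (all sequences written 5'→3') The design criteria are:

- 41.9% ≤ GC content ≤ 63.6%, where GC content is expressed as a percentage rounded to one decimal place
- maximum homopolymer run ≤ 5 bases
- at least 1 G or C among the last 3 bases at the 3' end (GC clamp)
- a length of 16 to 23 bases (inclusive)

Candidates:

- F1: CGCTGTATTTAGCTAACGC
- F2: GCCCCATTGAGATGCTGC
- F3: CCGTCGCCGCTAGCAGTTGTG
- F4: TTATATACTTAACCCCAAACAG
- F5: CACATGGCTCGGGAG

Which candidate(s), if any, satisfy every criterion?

F1 and F2.

F1 (19 nt, A=4 T=6 G=4 C=5): GC 9/19 = 47.4% ✓; longest run = 3 ✓; 3' end CGC has 3 G/C ✓; length 19 ✓ — passes.
F2 (18 nt, A=3 T=4 G=5 C=6): GC 11/18 = 61.1% ✓; longest run = 4 ✓; 3' end TGC has 2 G/C ✓; length 18 ✓ — passes.
F3 (21 nt, A=2 T=5 G=7 C=7): GC 14/21 = 66.7%, outside 41.9–63.6% ✗; longest run = 2 ✓; 3' end GTG has 2 G/C ✓; length 21 ✓ — fails.
F4 (22 nt, A=9 T=6 G=1 C=6): GC 7/22 = 31.8%, outside 41.9–63.6% ✗; longest run = 4 ✓; 3' end CAG has 2 G/C ✓; length 22 ✓ — fails.
F5 (15 nt, A=3 T=2 G=6 C=4): GC 10/15 = 66.7%, outside 41.9–63.6% ✗; longest run = 3 ✓; 3' end GAG has 2 G/C ✓; length 15, outside 16–23 ✗ — fails.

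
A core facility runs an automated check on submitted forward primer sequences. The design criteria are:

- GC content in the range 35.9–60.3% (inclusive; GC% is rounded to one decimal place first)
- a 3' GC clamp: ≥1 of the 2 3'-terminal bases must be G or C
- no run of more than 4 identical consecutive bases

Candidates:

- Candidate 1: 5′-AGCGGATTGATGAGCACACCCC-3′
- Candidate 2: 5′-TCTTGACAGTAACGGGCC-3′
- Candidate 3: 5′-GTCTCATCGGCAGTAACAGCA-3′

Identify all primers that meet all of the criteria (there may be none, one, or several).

Candidate 1 (22 nt, A=6 T=3 G=6 C=7): GC 13/22 = 59.1% ✓; 3' end CC has 2 G/C ✓; longest run = 4 ✓ — passes.
Candidate 2 (18 nt, A=4 T=4 G=5 C=5): GC 10/18 = 55.6% ✓; 3' end CC has 2 G/C ✓; longest run = 3 ✓ — passes.
Candidate 3 (21 nt, A=6 T=4 G=5 C=6): GC 11/21 = 52.4% ✓; 3' end CA has 1 G/C ✓; longest run = 2 ✓ — passes.

Candidate 1, Candidate 2 and Candidate 3.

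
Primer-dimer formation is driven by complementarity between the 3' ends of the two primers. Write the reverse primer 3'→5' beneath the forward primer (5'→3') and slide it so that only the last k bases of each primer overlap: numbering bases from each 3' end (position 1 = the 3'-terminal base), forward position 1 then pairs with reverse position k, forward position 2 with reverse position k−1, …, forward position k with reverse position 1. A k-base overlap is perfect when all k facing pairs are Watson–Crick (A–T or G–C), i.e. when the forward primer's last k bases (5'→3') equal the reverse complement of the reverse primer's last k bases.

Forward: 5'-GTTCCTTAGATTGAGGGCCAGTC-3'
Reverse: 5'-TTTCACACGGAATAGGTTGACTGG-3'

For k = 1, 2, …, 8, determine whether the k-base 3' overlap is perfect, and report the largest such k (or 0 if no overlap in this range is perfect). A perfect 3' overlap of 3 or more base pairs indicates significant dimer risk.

Longest perfect overlap: 6 complementary base pairs; significant dimer risk (threshold 3).

Last 8 bases (5'→3') — forward …GGCCAGTC, reverse …TTGACTGG.
Reverse complement of the reverse primer's last 8 bases: CCAGTCAA; its first k bases are the reverse complement of the reverse primer's last k bases, so a perfect k-base overlap needs the forward primer's last k bases to equal them.
Comparing (forward last k vs required): k=1: C vs C ✓; k=2: TC vs CC ✗; k=3: GTC vs CCA ✗; k=4: AGTC vs CCAG ✗; k=5: CAGTC vs CCAGT ✗; k=6: CCAGTC vs CCAGTC ✓; k=7: GCCAGTC vs CCAGTCA ✗; k=8: GGCCAGTC vs CCAGTCAA ✗.
Perfect overlaps at k = 1, 6; the largest is 6.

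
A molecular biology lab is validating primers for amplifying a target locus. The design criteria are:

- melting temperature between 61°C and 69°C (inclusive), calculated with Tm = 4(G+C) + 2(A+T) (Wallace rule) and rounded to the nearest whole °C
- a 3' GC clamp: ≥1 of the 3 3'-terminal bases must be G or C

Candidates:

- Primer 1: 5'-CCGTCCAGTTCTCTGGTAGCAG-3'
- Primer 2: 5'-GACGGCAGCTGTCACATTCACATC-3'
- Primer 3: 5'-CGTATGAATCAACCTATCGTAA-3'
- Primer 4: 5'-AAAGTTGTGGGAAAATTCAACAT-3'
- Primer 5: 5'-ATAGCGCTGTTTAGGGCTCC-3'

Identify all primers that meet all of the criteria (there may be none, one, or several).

Primer 5 only.

Primer 1 (22 nt, A=3 T=6 G=6 C=7): Tm = 2·9 + 4·13 = 70°C, outside 61–69°C ✗; 3' end CAG has 2 G/C ✓ — fails.
Primer 2 (24 nt, A=6 T=5 G=5 C=8): Tm = 2·11 + 4·13 = 74°C, outside 61–69°C ✗; 3' end ATC has 1 G/C ✓ — fails.
Primer 3 (22 nt, A=8 T=6 G=3 C=5): Tm = 2·14 + 4·8 = 60°C, outside 61–69°C ✗; 3' end TAA has 0 G/C, need ≥1 ✗ — fails.
Primer 4 (23 nt, A=10 T=6 G=5 C=2): Tm = 2·16 + 4·7 = 60°C, outside 61–69°C ✗; 3' end CAT has 1 G/C ✓ — fails.
Primer 5 (20 nt, A=3 T=6 G=6 C=5): Tm = 2·9 + 4·11 = 62°C ✓; 3' end TCC has 2 G/C ✓ — passes.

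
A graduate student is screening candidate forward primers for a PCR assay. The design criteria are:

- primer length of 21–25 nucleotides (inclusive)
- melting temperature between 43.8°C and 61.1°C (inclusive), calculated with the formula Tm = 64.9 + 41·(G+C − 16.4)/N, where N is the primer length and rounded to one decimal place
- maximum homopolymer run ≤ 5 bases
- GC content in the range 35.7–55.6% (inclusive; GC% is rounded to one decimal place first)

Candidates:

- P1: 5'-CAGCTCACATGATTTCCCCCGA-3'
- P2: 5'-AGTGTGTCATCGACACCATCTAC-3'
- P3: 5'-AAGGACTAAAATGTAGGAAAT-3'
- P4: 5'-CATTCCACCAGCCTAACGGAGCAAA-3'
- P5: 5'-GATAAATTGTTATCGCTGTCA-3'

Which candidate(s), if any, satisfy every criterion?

P1, P2 and P4.

P1 (22 nt, A=5 T=5 G=3 C=9): length 22 ✓; Tm = 64.9 + 41·(12 − 16.4)/22 = 56.7°C ✓; longest run = 5 ✓; GC 12/22 = 54.5% ✓ — passes.
P2 (23 nt, A=6 T=6 G=4 C=7): length 23 ✓; Tm = 64.9 + 41·(11 − 16.4)/23 = 55.3°C ✓; longest run = 2 ✓; GC 11/23 = 47.8% ✓ — passes.
P3 (21 nt, A=11 T=4 G=5 C=1): length 21 ✓; Tm = 64.9 + 41·(6 − 16.4)/21 = 44.6°C ✓; longest run = 4 ✓; GC 6/21 = 28.6%, outside 35.7–55.6% ✗ — fails.
P4 (25 nt, A=9 T=3 G=4 C=9): length 25 ✓; Tm = 64.9 + 41·(13 − 16.4)/25 = 59.3°C ✓; longest run = 3 ✓; GC 13/25 = 52.0% ✓ — passes.
P5 (21 nt, A=6 T=8 G=4 C=3): length 21 ✓; Tm = 64.9 + 41·(7 − 16.4)/21 = 46.5°C ✓; longest run = 3 ✓; GC 7/21 = 33.3%, outside 35.7–55.6% ✗ — fails.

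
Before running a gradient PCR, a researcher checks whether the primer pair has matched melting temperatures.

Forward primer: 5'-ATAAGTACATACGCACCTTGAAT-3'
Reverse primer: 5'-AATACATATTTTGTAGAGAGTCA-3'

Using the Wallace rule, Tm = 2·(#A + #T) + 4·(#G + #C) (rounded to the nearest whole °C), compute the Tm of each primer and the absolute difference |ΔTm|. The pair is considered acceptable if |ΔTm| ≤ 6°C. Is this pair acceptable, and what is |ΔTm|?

|ΔTm| = 4°C; the pair is acceptable.

Forward: A=9 T=6 G=3 C=5 → Tm = 2·15 + 4·8 = 62°C.
Reverse: A=9 T=8 G=4 C=2 → Tm = 2·17 + 4·6 = 58°C.
|ΔTm| = |62 − 58| = 4°C, ≤ 6°C.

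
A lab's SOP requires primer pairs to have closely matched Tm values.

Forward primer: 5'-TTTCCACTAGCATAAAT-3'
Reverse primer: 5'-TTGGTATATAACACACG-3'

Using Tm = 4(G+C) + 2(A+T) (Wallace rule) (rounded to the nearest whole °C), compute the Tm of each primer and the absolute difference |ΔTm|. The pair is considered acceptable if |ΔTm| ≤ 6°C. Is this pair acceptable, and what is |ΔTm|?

|ΔTm| = 2°C; the pair is acceptable.

Forward: A=6 T=6 G=1 C=4 → Tm = 2·12 + 4·5 = 44°C.
Reverse: A=6 T=5 G=3 C=3 → Tm = 2·11 + 4·6 = 46°C.
|ΔTm| = |44 − 46| = 2°C, ≤ 6°C.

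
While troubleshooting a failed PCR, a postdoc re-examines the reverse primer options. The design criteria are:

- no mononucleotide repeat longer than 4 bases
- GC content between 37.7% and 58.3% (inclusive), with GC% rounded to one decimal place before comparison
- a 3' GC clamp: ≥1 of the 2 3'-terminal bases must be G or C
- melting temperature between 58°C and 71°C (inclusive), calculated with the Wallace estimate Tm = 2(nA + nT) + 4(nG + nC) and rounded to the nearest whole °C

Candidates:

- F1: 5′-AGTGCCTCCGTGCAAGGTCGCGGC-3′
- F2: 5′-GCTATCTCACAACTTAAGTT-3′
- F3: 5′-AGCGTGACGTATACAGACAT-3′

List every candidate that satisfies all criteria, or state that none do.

None of the candidates satisfy all criteria.

F1 (24 nt, A=3 T=4 G=9 C=8): longest run = 2 ✓; GC 17/24 = 70.8%, outside 37.7–58.3% ✗; 3' end GC has 2 G/C ✓; Tm = 2·7 + 4·17 = 82°C, outside 58–71°C ✗ — fails.
F2 (20 nt, A=6 T=7 G=2 C=5): longest run = 2 ✓; GC 7/20 = 35.0%, outside 37.7–58.3% ✗; 3' end TT has 0 G/C, need ≥1 ✗; Tm = 2·13 + 4·7 = 54°C, outside 58–71°C ✗ — fails.
F3 (20 nt, A=7 T=4 G=5 C=4): longest run = 1 ✓; GC 9/20 = 45.0% ✓; 3' end AT has 0 G/C, need ≥1 ✗; Tm = 2·11 + 4·9 = 58°C ✓ — fails.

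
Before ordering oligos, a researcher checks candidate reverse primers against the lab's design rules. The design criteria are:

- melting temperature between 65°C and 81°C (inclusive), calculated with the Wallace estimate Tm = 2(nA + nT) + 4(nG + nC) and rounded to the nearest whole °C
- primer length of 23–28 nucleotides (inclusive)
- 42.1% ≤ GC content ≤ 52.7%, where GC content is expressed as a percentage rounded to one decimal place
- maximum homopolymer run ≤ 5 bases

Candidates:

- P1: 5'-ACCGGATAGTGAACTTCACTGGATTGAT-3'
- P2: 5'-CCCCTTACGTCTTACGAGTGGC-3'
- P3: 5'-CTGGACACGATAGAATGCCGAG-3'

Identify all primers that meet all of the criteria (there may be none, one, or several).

P1 (28 nt, A=8 T=8 G=7 C=5): Tm = 2·16 + 4·12 = 80°C ✓; length 28 ✓; GC 12/28 = 42.9% ✓; longest run = 2 ✓ — passes.
P2 (22 nt, A=3 T=6 G=5 C=8): Tm = 2·9 + 4·13 = 70°C ✓; length 22, outside 23–28 ✗; GC 13/22 = 59.1%, outside 42.1–52.7% ✗; longest run = 4 ✓ — fails.
P3 (22 nt, A=7 T=3 G=7 C=5): Tm = 2·10 + 4·12 = 68°C ✓; length 22, outside 23–28 ✗; GC 12/22 = 54.5%, outside 42.1–52.7% ✗; longest run = 2 ✓ — fails.

P1 only.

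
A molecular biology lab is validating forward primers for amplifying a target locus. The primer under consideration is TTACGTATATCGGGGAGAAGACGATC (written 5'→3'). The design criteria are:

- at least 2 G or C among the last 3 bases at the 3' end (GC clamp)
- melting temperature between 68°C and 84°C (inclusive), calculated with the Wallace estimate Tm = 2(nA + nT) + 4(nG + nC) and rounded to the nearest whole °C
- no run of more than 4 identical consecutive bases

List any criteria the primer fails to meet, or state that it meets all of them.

Base counts: A=8, T=6, G=8, C=4 (length 26).
GC clamp: 3' end ATC has 1 G/C, need ≥2 ✗
Tm: Tm = 2·14 + 4·12 = 76°C ✓
homopolymer run: longest run = 4 ✓

Fails: GC clamp.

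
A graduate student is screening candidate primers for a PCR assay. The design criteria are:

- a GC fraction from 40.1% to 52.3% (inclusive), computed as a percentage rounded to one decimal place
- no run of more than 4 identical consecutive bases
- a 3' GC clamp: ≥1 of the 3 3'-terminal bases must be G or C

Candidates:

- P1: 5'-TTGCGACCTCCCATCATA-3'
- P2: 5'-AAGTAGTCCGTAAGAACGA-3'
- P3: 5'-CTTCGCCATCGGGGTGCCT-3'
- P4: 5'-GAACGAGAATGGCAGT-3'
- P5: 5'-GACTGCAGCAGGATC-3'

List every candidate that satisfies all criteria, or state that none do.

P1 (18 nt, A=4 T=5 G=2 C=7): GC 9/18 = 50.0% ✓; longest run = 3 ✓; 3' end ATA has 0 G/C, need ≥1 ✗ — fails.
P2 (19 nt, A=8 T=3 G=5 C=3): GC 8/19 = 42.1% ✓; longest run = 2 ✓; 3' end CGA has 2 G/C ✓ — passes.
P3 (19 nt, A=1 T=5 G=6 C=7): GC 13/19 = 68.4%, outside 40.1–52.3% ✗; longest run = 4 ✓; 3' end CCT has 2 G/C ✓ — fails.
P4 (16 nt, A=6 T=2 G=6 C=2): GC 8/16 = 50.0% ✓; longest run = 2 ✓; 3' end AGT has 1 G/C ✓ — passes.
P5 (15 nt, A=4 T=2 G=5 C=4): GC 9/15 = 60.0%, outside 40.1–52.3% ✗; longest run = 2 ✓; 3' end ATC has 1 G/C ✓ — fails.

P2 and P4.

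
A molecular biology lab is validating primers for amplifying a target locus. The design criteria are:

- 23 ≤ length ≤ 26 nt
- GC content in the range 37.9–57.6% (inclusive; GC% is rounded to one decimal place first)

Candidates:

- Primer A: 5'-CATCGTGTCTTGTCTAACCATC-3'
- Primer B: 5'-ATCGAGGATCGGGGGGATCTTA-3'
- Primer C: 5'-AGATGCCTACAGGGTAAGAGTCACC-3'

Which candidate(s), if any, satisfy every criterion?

Primer A (22 nt, A=4 T=8 G=3 C=7): length 22, outside 23–26 ✗; GC 10/22 = 45.5% ✓ — fails.
Primer B (22 nt, A=5 T=5 G=9 C=3): length 22, outside 23–26 ✗; GC 12/22 = 54.5% ✓ — fails.
Primer C (25 nt, A=8 T=4 G=7 C=6): length 25 ✓; GC 13/25 = 52.0% ✓ — passes.

Primer C only.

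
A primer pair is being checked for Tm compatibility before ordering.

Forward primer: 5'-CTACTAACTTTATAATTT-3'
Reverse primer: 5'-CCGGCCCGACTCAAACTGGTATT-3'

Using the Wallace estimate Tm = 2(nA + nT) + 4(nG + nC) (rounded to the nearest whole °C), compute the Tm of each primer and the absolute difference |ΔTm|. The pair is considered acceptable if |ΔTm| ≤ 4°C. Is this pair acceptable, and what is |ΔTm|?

|ΔTm| = 30°C; the pair is not acceptable.

Forward: A=6 T=9 G=0 C=3 → Tm = 2·15 + 4·3 = 42°C.
Reverse: A=5 T=5 G=5 C=8 → Tm = 2·10 + 4·13 = 72°C.
|ΔTm| = |42 − 72| = 30°C, > 4°C.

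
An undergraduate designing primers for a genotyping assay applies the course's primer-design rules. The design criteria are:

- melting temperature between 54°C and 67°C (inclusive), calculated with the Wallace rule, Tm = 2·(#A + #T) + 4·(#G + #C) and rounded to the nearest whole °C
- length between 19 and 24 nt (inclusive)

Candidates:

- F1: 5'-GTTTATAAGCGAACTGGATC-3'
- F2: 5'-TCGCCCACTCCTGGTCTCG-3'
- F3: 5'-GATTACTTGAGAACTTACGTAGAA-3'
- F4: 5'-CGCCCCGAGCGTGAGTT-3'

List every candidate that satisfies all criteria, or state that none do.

F1 (20 nt, A=6 T=6 G=5 C=3): Tm = 2·12 + 4·8 = 56°C ✓; length 20 ✓ — passes.
F2 (19 nt, A=1 T=5 G=4 C=9): Tm = 2·6 + 4·13 = 64°C ✓; length 19 ✓ — passes.
F3 (24 nt, A=9 T=7 G=5 C=3): Tm = 2·16 + 4·8 = 64°C ✓; length 24 ✓ — passes.
F4 (17 nt, A=2 T=3 G=6 C=6): Tm = 2·5 + 4·12 = 58°C ✓; length 17, outside 19–24 ✗ — fails.

F1, F2 and F3.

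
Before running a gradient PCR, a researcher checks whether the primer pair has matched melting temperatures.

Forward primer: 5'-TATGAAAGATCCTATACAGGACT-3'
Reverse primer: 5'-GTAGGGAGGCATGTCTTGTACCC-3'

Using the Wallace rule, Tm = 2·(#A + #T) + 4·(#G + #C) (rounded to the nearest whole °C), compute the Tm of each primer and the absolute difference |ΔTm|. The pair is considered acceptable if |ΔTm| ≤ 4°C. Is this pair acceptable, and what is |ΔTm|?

|ΔTm| = 10°C; the pair is not acceptable.

Forward: A=9 T=6 G=4 C=4 → Tm = 2·15 + 4·8 = 62°C.
Reverse: A=4 T=6 G=8 C=5 → Tm = 2·10 + 4·13 = 72°C.
|ΔTm| = |62 − 72| = 10°C, > 4°C.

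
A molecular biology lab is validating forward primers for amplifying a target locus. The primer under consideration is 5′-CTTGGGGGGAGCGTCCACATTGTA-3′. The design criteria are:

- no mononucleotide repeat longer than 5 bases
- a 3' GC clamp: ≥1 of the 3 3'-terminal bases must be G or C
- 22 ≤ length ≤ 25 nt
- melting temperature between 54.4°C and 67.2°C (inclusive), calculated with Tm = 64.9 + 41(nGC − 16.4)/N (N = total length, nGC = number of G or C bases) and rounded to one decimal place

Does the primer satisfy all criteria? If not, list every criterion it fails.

Fails: homopolymer run.

Base counts: A=4, T=6, G=9, C=5 (length 24).
homopolymer run: longest run = 6, exceeds 5 ✗
GC clamp: 3' end GTA has 1 G/C ✓
length: length 24 ✓
Tm: Tm = 64.9 + 41·(14 − 16.4)/24 = 60.8°C ✓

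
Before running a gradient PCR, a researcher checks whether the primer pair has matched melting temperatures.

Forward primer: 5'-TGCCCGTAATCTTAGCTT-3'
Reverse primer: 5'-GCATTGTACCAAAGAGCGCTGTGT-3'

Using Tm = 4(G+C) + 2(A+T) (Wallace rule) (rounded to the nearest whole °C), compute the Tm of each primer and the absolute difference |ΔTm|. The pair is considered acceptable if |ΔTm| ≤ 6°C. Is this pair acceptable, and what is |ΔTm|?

Forward: A=3 T=7 G=3 C=5 → Tm = 2·10 + 4·8 = 52°C.
Reverse: A=6 T=6 G=7 C=5 → Tm = 2·12 + 4·12 = 72°C.
|ΔTm| = |52 − 72| = 20°C, > 6°C.

|ΔTm| = 20°C; the pair is not acceptable.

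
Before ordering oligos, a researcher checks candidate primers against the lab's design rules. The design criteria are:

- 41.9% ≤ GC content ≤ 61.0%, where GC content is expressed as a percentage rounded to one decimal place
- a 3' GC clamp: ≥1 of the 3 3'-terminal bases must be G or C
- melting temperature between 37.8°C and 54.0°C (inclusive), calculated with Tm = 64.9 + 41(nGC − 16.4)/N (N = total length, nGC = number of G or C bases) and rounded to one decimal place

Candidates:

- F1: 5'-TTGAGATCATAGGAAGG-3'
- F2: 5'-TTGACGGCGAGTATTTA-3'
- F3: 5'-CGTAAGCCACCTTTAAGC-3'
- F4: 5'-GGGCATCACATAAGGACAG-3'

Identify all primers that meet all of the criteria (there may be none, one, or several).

F3 and F4.

F1 (17 nt, A=6 T=4 G=6 C=1): GC 7/17 = 41.2%, outside 41.9–61.0% ✗; 3' end AGG has 2 G/C ✓; Tm = 64.9 + 41·(7 − 16.4)/17 = 42.2°C ✓ — fails.
F2 (17 nt, A=4 T=6 G=5 C=2): GC 7/17 = 41.2%, outside 41.9–61.0% ✗; 3' end TTA has 0 G/C, need ≥1 ✗; Tm = 64.9 + 41·(7 − 16.4)/17 = 42.2°C ✓ — fails.
F3 (18 nt, A=5 T=4 G=3 C=6): GC 9/18 = 50.0% ✓; 3' end AGC has 2 G/C ✓; Tm = 64.9 + 41·(9 − 16.4)/18 = 48.0°C ✓ — passes.
F4 (19 nt, A=7 T=2 G=6 C=4): GC 10/19 = 52.6% ✓; 3' end CAG has 2 G/C ✓; Tm = 64.9 + 41·(10 − 16.4)/19 = 51.1°C ✓ — passes.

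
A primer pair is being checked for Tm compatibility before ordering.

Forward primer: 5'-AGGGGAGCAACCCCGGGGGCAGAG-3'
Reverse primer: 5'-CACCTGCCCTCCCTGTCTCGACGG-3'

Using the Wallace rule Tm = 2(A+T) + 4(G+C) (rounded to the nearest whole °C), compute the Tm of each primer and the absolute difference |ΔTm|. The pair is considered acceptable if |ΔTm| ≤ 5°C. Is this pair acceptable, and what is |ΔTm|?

|ΔTm| = 2°C; the pair is acceptable.

Forward: A=6 T=0 G=12 C=6 → Tm = 2·6 + 4·18 = 84°C.
Reverse: A=2 T=5 G=5 C=12 → Tm = 2·7 + 4·17 = 82°C.
|ΔTm| = |84 − 82| = 2°C, ≤ 5°C.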